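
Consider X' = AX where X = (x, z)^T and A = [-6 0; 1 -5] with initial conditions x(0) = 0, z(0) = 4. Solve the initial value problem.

Coefficient matrix A = [[-6, 0], [1, -5]].
Characteristic polynomial det(A - λI) = λ^2 + 11λ + 30 = 0.
Eigenvalues λ = -6, -5.
For λ=-6: (A-λI) row 2 is [1, 1], so an eigenvector is (-1, 1).
For λ=-5: (A-λI) row 1 is [-1, 0], so an eigenvector is (0, -1).
General solution: K_1e^(-6t)(-1,1) + K_2e^(-5t)(0,-1).
Applying x(0)=0, z(0)=4 gives K_1=0, K_2=-4.

x(t) = 0, z(t) = 4e^(-5t)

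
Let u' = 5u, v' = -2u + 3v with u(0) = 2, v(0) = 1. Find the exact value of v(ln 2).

A = [[5,0],[-2,3]]; eigenvalues λ = 3, 5.
Eigenvectors: (0,1) for λ=3, (-1,1) for λ=5.
From the initial condition, c_1 = 3, c_2 = -2.
v(ln 2) = (3)(2^3)(1) + (-2)(2^5)(1) = -40.

-40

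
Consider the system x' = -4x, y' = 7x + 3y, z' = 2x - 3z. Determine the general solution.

x(t) = C_1e^(-4t), y(t) = -C_1e^(-4t) + C_2e^(3t), z(t) = -2C_1e^(-4t) + C_3e^(-3t)

Coefficient matrix A = [[-4, 0, 0], [7, 3, 0], [2, 0, -3]].
det(A - λI) = 0 gives eigenvalues λ = -4, 3, -3.
For λ=-4: eigenvector (1,-1,-2).
For λ=3: eigenvector (0,1,0).
For λ=-3: eigenvector (0,0,1).
General solution: C_1e^(-4t)(1,-1,-2) + C_2e^(3t)(0,1,0) + C_3e^(-3t)(0,0,1).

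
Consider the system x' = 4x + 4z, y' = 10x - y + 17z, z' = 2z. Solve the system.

x(t) = K_1e^(4t) - 2K_2e^(2t), y(t) = 2K_1e^(4t) - K_2e^(2t) + K_3e^(-t), z(t) = K_2e^(2t)

Coefficient matrix A = [[4, 0, 4], [10, -1, 17], [0, 0, 2]].
det(A - λI) = 0 gives eigenvalues λ = 4, 2, -1.
For λ=4: eigenvector (1,2,0).
For λ=2: eigenvector (-2,-1,1).
For λ=-1: eigenvector (0,1,0).
General solution: K_1e^(4t)(1,2,0) + K_2e^(2t)(-2,-1,1) + K_3e^(-t)(0,1,0).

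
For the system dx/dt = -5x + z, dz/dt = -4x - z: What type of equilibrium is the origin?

stable improper node

A = [[-5,1],[-4,-1]]; det(A-λI) = λ^2 + 6λ + 9.
repeated λ = -3 with a single eigenvector.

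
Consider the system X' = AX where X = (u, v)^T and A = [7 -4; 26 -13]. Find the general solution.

u(t) = -K_1e^(-3t)sin(2t) + K_1e^(-3t)cos(2t) + K_2e^(-3t)sin(2t) + K_2e^(-3t)cos(2t), v(t) = -2K_1e^(-3t)sin(2t) + 3K_1e^(-3t)cos(2t) + 3K_2e^(-3t)sin(2t) + 2K_2e^(-3t)cos(2t)

Coefficient matrix A = [[7, -4], [26, -13]].
Characteristic polynomial det(A - λI) = λ^2 + 6λ + 13 = 0.
Eigenvalues λ = -3 ± 2i (complex conjugate pair).
For λ=-3+2i: an eigenvector is (1,3) - i(-1,-2) = (1 + i, 3 + 2i).
A real fundamental pair from Re and Im of e^((-3+2i)t)v: X_1 = e^(-3t)(cos(2t)·(1,3) + sin(2t)·(-1,-2)), X_2 = e^(-3t)(sin(2t)·(1,3) - cos(2t)·(-1,-2)).
General solution: K_1X_1 + K_2X_2.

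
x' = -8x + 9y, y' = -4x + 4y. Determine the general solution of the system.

x(t) = 3c_1e^(-2t) + 3c_2te^(-2t) + c_2e^(-2t), y(t) = 2c_1e^(-2t) + 2c_2te^(-2t) + c_2e^(-2t)

Coefficient matrix A = [[-8, 9], [-4, 4]].
Characteristic polynomial det(A - λI) = λ^2 + 4λ + 4 = 0.
Single eigenvalue λ = -2 with algebraic multiplicity 2.
Eigenvector v = (3,2); generalized eigenvector w with (A-λI)w=v is (1,1).
General solution: e^(-2t)[c_1·v + c_2·(t·v + w)].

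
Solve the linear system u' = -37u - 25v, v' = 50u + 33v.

Coefficient matrix A = [[-37, -25], [50, 33]].
Characteristic polynomial det(A - λI) = λ^2 + 4λ + 29 = 0.
Eigenvalues λ = -2 ± 5i (complex conjugate pair).
For λ=-2+5i: an eigenvector is (-2,3) - i(-1,1) = (-2 + i, 3 - i).
A real fundamental pair from Re and Im of e^((-2+5i)t)v: X_1 = e^(-2t)(cos(5t)·(-2,3) + sin(5t)·(-1,1)), X_2 = e^(-2t)(sin(5t)·(-2,3) - cos(5t)·(-1,1)).
General solution: C_1X_1 + C_2X_2.

u(t) = -C_1e^(-2t)sin(5t) - 2C_1e^(-2t)cos(5t) - 2C_2e^(-2t)sin(5t) + C_2e^(-2t)cos(5t), v(t) = C_1e^(-2t)sin(5t) + 3C_1e^(-2t)cos(5t) + 3C_2e^(-2t)sin(5t) - C_2e^(-2t)cos(5t)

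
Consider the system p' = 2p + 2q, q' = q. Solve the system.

Coefficient matrix A = [[2, 2], [0, 1]].
Characteristic polynomial det(A - λI) = λ^2 - 3λ + 2 = 0.
Eigenvalues λ = 2, 1.
For λ=2: (A-λI) row 1 is [0, 2], so an eigenvector is (-1, 0).
For λ=1: (A-λI) row 1 is [1, 2], so an eigenvector is (-2, 1).
General solution: C_1e^(2t)(-1,0) + C_2e^(t)(-2,1).

p(t) = -C_1e^(2t) - 2C_2e^(t), q(t) = C_2e^(t)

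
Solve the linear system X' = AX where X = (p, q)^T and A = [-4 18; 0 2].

p(t) = 3C_1e^(2t) + C_2e^(-4t), q(t) = C_1e^(2t)

Coefficient matrix A = [[-4, 18], [0, 2]].
Characteristic polynomial det(A - λI) = λ^2 + 2λ - 8 = 0.
Eigenvalues λ = 2, -4.
For λ=2: (A-λI) row 1 is [-6, 18], so an eigenvector is (3, 1).
For λ=-4: (A-λI) row 1 is [0, 18], so an eigenvector is (1, 0).
General solution: C_1e^(2t)(3,1) + C_2e^(-4t)(1,0).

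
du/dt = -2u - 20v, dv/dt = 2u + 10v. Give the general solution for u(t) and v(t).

Coefficient matrix A = [[-2, -20], [2, 10]].
Characteristic polynomial det(A - λI) = λ^2 - 8λ + 20 = 0.
Eigenvalues λ = 4 ± 2i (complex conjugate pair).
For λ=4+2i: an eigenvector is (-3,1) - i(-1,0) = (-3 + i, 1).
A real fundamental pair from Re and Im of e^((4+2i)t)v: X_1 = e^(4t)(cos(2t)·(-3,1) + sin(2t)·(-1,0)), X_2 = e^(4t)(sin(2t)·(-3,1) - cos(2t)·(-1,0)).
General solution: K_1X_1 + K_2X_2.

u(t) = -K_1e^(4t)sin(2t) - 3K_1e^(4t)cos(2t) - 3K_2e^(4t)sin(2t) + K_2e^(4t)cos(2t), v(t) = K_1e^(4t)cos(2t) + K_2e^(4t)sin(2t)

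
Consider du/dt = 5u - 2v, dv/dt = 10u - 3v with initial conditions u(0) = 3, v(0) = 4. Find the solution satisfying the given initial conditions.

Coefficient matrix A = [[5, -2], [10, -3]].
Characteristic polynomial det(A - λI) = λ^2 - 2λ + 5 = 0.
Eigenvalues λ = 1 ± 2i (complex conjugate pair).
For λ=1+2i: an eigenvector is (0,-1) - i(1,2) = (0 - i, -1 - 2i).
A real fundamental pair from Re and Im of e^((1+2i)t)v: X_1 = e^(t)(cos(2t)·(0,-1) + sin(2t)·(1,2)), X_2 = e^(t)(sin(2t)·(0,-1) - cos(2t)·(1,2)).
General solution: c_1X_1 + c_2X_2.
Applying u(0)=3, v(0)=4 gives c_1=2, c_2=-3.

u(t) = 2e^(t)sin(2t) + 3e^(t)cos(2t), v(t) = 7e^(t)sin(2t) + 4e^(t)cos(2t)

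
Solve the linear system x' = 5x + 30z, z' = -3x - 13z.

x(t) = 3c_1e^(-4t)sin(3t) + c_1e^(-4t)cos(3t) + c_2e^(-4t)sin(3t) - 3c_2e^(-4t)cos(3t), z(t) = -c_1e^(-4t)sin(3t) + c_2e^(-4t)cos(3t)

Coefficient matrix A = [[5, 30], [-3, -13]].
Characteristic polynomial det(A - λI) = λ^2 + 8λ + 25 = 0.
Eigenvalues λ = -4 ± 3i (complex conjugate pair).
For λ=-4+3i: an eigenvector is (1,0) - i(3,-1) = (1 - 3i, 0 + i).
A real fundamental pair from Re and Im of e^((-4+3i)t)v: X_1 = e^(-4t)(cos(3t)·(1,0) + sin(3t)·(3,-1)), X_2 = e^(-4t)(sin(3t)·(1,0) - cos(3t)·(3,-1)).
General solution: c_1X_1 + c_2X_2.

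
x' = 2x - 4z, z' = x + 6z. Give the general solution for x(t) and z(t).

Coefficient matrix A = [[2, -4], [1, 6]].
Characteristic polynomial det(A - λI) = λ^2 - 8λ + 16 = 0.
Single eigenvalue λ = 4 with algebraic multiplicity 2.
Eigenvector v = (2,-1); generalized eigenvector w with (A-λI)w=v is (-3,1).
General solution: e^(4t)[C_1·v + C_2·(t·v + w)].

x(t) = 2C_1e^(4t) + 2C_2te^(4t) - 3C_2e^(4t), z(t) = -C_1e^(4t) - C_2te^(4t) + C_2e^(4t)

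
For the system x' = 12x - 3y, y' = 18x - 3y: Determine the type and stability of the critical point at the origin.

A = [[12,-3],[18,-3]]; det(A-λI) = λ^2 - 9λ + 18.
λ = 3, 6: both positive.

unstable node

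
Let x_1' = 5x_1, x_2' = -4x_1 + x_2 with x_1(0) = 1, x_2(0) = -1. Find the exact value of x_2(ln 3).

-243

A = [[5,0],[-4,1]]; eigenvalues λ = 1, 5.
Eigenvectors: (0,-1) for λ=1, (1,-1) for λ=5.
From the initial condition, c_1 = 0, c_2 = 1.
x_2(ln 3) = (0)(3^1)(-1) + (1)(3^5)(-1) = -243.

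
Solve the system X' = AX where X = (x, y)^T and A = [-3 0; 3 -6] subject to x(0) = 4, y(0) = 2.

Coefficient matrix A = [[-3, 0], [3, -6]].
Characteristic polynomial det(A - λI) = λ^2 + 9λ + 18 = 0.
Eigenvalues λ = -6, -3.
For λ=-6: (A-λI) row 1 is [3, 0], so an eigenvector is (0, 1).
For λ=-3: (A-λI) row 2 is [3, -3], so an eigenvector is (-1, -1).
General solution: K_1e^(-6t)(0,1) + K_2e^(-3t)(-1,-1).
Applying x(0)=4, y(0)=2 gives K_1=-2, K_2=-4.

x(t) = 4e^(-3t), y(t) = 4e^(-3t) - 2e^(-6t)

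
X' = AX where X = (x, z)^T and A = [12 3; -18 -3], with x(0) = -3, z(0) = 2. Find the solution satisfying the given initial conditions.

x(t) = -7e^(6t) + 4e^(3t), z(t) = 14e^(6t) - 12e^(3t)

Coefficient matrix A = [[12, 3], [-18, -3]].
Characteristic polynomial det(A - λI) = λ^2 - 9λ + 18 = 0.
Eigenvalues λ = 6, 3.
For λ=6: (A-λI) row 1 is [6, 3], so an eigenvector is (1, -2).
For λ=3: (A-λI) row 1 is [9, 3], so an eigenvector is (1, -3).
General solution: C_1e^(6t)(1,-2) + C_2e^(3t)(1,-3).
Applying x(0)=-3, z(0)=2 gives C_1=-7, C_2=4.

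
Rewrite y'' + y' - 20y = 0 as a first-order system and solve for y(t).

y(t) = c_1e^(4t) + c_2e^(-5t)

Let x_1 = y, x_2 = y'. Then x_1' = x_2 and x_2' = 20x_1 - x_2.
A = [[0,1],[20,-1]]; det(A-λI) = λ^2 + λ - 20.
Eigenvalues λ = 4, -5 with eigenvectors (1,4), (1,-5).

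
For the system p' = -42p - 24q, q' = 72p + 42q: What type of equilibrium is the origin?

A = [[-42,-24],[72,42]]; det(A-λI) = λ^2 - 36.
λ = 6, -6: opposite signs.

saddle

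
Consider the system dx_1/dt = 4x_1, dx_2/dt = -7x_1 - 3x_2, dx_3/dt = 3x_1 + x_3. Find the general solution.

Coefficient matrix A = [[4, 0, 0], [-7, -3, 0], [3, 0, 1]].
det(A - λI) = 0 gives eigenvalues λ = 1, -3, 4.
For λ=1: eigenvector (0,0,1).
For λ=-3: eigenvector (0,1,0).
For λ=4: eigenvector (1,-1,1).
General solution: C_1e^(t)(0,0,1) + C_2e^(-3t)(0,1,0) + C_3e^(4t)(1,-1,1).

x_1(t) = C_3e^(4t), x_2(t) = C_2e^(-3t) - C_3e^(4t), x_3(t) = C_1e^(t) + C_3e^(4t)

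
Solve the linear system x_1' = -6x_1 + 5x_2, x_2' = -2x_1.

Coefficient matrix A = [[-6, 5], [-2, 0]].
Characteristic polynomial det(A - λI) = λ^2 + 6λ + 10 = 0.
Eigenvalues λ = -3 ± i (complex conjugate pair).
For λ=-3+i: an eigenvector is (-2,-1) - i(1,1) = (-2 - i, -1 - i).
A real fundamental pair from Re and Im of e^((-3+i)t)v: X_1 = e^(-3t)(cos(t)·(-2,-1) + sin(t)·(1,1)), X_2 = e^(-3t)(sin(t)·(-2,-1) - cos(t)·(1,1)).
General solution: C_1X_1 + C_2X_2.

x_1(t) = C_1e^(-3t)sin(t) - 2C_1e^(-3t)cos(t) - 2C_2e^(-3t)sin(t) - C_2e^(-3t)cos(t), x_2(t) = C_1e^(-3t)sin(t) - C_1e^(-3t)cos(t) - C_2e^(-3t)sin(t) - C_2e^(-3t)cos(t)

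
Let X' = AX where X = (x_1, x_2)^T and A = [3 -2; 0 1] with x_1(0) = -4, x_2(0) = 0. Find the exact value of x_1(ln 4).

-256

A = [[3,-2],[0,1]]; eigenvalues λ = 1, 3.
Eigenvectors: (1,1) for λ=1, (-1,0) for λ=3.
From the initial condition, c_1 = 0, c_2 = 4.
x_1(ln 4) = (0)(4^1)(1) + (4)(4^3)(-1) = -256.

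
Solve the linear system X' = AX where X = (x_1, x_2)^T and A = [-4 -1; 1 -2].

x_1(t) = -c_1e^(-3t) - c_2te^(-3t) - 2c_2e^(-3t), x_2(t) = c_1e^(-3t) + c_2te^(-3t) + 3c_2e^(-3t)

Coefficient matrix A = [[-4, -1], [1, -2]].
Characteristic polynomial det(A - λI) = λ^2 + 6λ + 9 = 0.
Single eigenvalue λ = -3 with algebraic multiplicity 2.
Eigenvector v = (-1,1); generalized eigenvector w with (A-λI)w=v is (-2,3).
General solution: e^(-3t)[c_1·v + c_2·(t·v + w)].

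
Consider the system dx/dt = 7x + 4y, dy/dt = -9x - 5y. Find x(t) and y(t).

x(t) = 2C_1e^(t) + 2C_2te^(t) - C_2e^(t), y(t) = -3C_1e^(t) - 3C_2te^(t) + 2C_2e^(t)

Coefficient matrix A = [[7, 4], [-9, -5]].
Characteristic polynomial det(A - λI) = λ^2 - 2λ + 1 = 0.
Single eigenvalue λ = 1 with algebraic multiplicity 2.
Eigenvector v = (2,-3); generalized eigenvector w with (A-λI)w=v is (-1,2).
General solution: e^(t)[C_1·v + C_2·(t·v + w)].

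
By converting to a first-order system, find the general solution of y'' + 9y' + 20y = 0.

Let x_1 = y, x_2 = y'. Then x_1' = x_2 and x_2' = -20x_1 - 9x_2.
A = [[0,1],[-20,-9]]; det(A-λI) = λ^2 + 9λ + 20.
Eigenvalues λ = -5, -4 with eigenvectors (1,-5), (1,-4).

y(t) = K_1e^(-5t) + K_2e^(-4t)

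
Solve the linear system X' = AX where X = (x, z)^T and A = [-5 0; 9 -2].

Coefficient matrix A = [[-5, 0], [9, -2]].
Characteristic polynomial det(A - λI) = λ^2 + 7λ + 10 = 0.
Eigenvalues λ = -2, -5.
For λ=-2: (A-λI) row 1 is [-3, 0], so an eigenvector is (0, -1).
For λ=-5: (A-λI) row 2 is [9, 3], so an eigenvector is (-1, 3).
General solution: K_1e^(-2t)(0,-1) + K_2e^(-5t)(-1,3).

x(t) = -K_2e^(-5t), z(t) = -K_1e^(-2t) + 3K_2e^(-5t)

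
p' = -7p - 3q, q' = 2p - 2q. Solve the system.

p(t) = C_1e^(-4t) + 3C_2e^(-5t), q(t) = -C_1e^(-4t) - 2C_2e^(-5t)

Coefficient matrix A = [[-7, -3], [2, -2]].
Characteristic polynomial det(A - λI) = λ^2 + 9λ + 20 = 0.
Eigenvalues λ = -4, -5.
For λ=-4: (A-λI) row 1 is [-3, -3], so an eigenvector is (1, -1).
For λ=-5: (A-λI) row 1 is [-2, -3], so an eigenvector is (3, -2).
General solution: C_1e^(-4t)(1,-1) + C_2e^(-5t)(3,-2).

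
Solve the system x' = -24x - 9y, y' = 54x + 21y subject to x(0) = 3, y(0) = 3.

Coefficient matrix A = [[-24, -9], [54, 21]].
Characteristic polynomial det(A - λI) = λ^2 + 3λ - 18 = 0.
Eigenvalues λ = -6, 3.
For λ=-6: (A-λI) row 1 is [-18, -9], so an eigenvector is (-1, 2).
For λ=3: (A-λI) row 1 is [-27, -9], so an eigenvector is (-1, 3).
General solution: K_1e^(-6t)(-1,2) + K_2e^(3t)(-1,3).
Applying x(0)=3, y(0)=3 gives K_1=-12, K_2=9.

x(t) = -9e^(3t) + 12e^(-6t), y(t) = 27e^(3t) - 24e^(-6t)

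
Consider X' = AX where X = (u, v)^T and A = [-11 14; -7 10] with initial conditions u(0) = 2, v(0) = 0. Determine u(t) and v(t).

u(t) = -2e^(3t) + 4e^(-4t), v(t) = -2e^(3t) + 2e^(-4t)

Coefficient matrix A = [[-11, 14], [-7, 10]].
Characteristic polynomial det(A - λI) = λ^2 + λ - 12 = 0.
Eigenvalues λ = 3, -4.
For λ=3: (A-λI) row 1 is [-14, 14], so an eigenvector is (-1, -1).
For λ=-4: (A-λI) row 1 is [-7, 14], so an eigenvector is (2, 1).
General solution: K_1e^(3t)(-1,-1) + K_2e^(-4t)(2,1).
Applying u(0)=2, v(0)=0 gives K_1=2, K_2=2.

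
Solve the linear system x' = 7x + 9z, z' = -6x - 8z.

Coefficient matrix A = [[7, 9], [-6, -8]].
Characteristic polynomial det(A - λI) = λ^2 + λ - 2 = 0.
Eigenvalues λ = 1, -2.
For λ=1: (A-λI) row 1 is [6, 9], so an eigenvector is (3, -2).
For λ=-2: (A-λI) row 1 is [9, 9], so an eigenvector is (-1, 1).
General solution: c_1e^(t)(3,-2) + c_2e^(-2t)(-1,1).

x(t) = 3c_1e^(t) - c_2e^(-2t), z(t) = -2c_1e^(t) + c_2e^(-2t)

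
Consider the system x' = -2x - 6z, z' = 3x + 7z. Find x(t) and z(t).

Coefficient matrix A = [[-2, -6], [3, 7]].
Characteristic polynomial det(A - λI) = λ^2 - 5λ + 4 = 0.
Eigenvalues λ = 4, 1.
For λ=4: (A-λI) row 1 is [-6, -6], so an eigenvector is (1, -1).
For λ=1: (A-λI) row 1 is [-3, -6], so an eigenvector is (-2, 1).
General solution: K_1e^(4t)(1,-1) + K_2e^(t)(-2,1).

x(t) = K_1e^(4t) - 2K_2e^(t), z(t) = -K_1e^(4t) + K_2e^(t)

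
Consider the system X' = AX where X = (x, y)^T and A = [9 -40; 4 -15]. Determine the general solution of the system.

x(t) = -C_1e^(-3t)sin(4t) + 3C_1e^(-3t)cos(4t) + 3C_2e^(-3t)sin(4t) + C_2e^(-3t)cos(4t), y(t) = C_1e^(-3t)cos(4t) + C_2e^(-3t)sin(4t)

Coefficient matrix A = [[9, -40], [4, -15]].
Characteristic polynomial det(A - λI) = λ^2 + 6λ + 25 = 0.
Eigenvalues λ = -3 ± 4i (complex conjugate pair).
For λ=-3+4i: an eigenvector is (3,1) - i(-1,0) = (3 + i, 1).
A real fundamental pair from Re and Im of e^((-3+4i)t)v: X_1 = e^(-3t)(cos(4t)·(3,1) + sin(4t)·(-1,0)), X_2 = e^(-3t)(sin(4t)·(3,1) - cos(4t)·(-1,0)).
General solution: C_1X_1 + C_2X_2.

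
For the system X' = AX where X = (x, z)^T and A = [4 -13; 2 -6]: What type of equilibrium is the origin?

stable spiral

A = [[4,-13],[2,-6]]; det(A-λI) = λ^2 + 2λ + 2.
λ = -1 ± i: negative real part.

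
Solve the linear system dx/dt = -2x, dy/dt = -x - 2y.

Coefficient matrix A = [[-2, 0], [-1, -2]].
Characteristic polynomial det(A - λI) = λ^2 + 4λ + 4 = 0.
Single eigenvalue λ = -2 with algebraic multiplicity 2.
Eigenvector v = (0,-1); generalized eigenvector w with (A-λI)w=v is (1,-1).
General solution: e^(-2t)[c_1·v + c_2·(t·v + w)].

x(t) = c_2e^(-2t), y(t) = -c_1e^(-2t) - c_2te^(-2t) - c_2e^(-2t)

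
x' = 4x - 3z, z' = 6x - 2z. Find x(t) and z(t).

x(t) = -C_1e^(t)sin(3t) + C_2e^(t)cos(3t), z(t) = -C_1e^(t)sin(3t) + C_1e^(t)cos(3t) + C_2e^(t)sin(3t) + C_2e^(t)cos(3t)

Coefficient matrix A = [[4, -3], [6, -2]].
Characteristic polynomial det(A - λI) = λ^2 - 2λ + 10 = 0.
Eigenvalues λ = 1 ± 3i (complex conjugate pair).
For λ=1+3i: an eigenvector is (0,1) - i(-1,-1) = (0 + i, 1 + i).
A real fundamental pair from Re and Im of e^((1+3i)t)v: X_1 = e^(t)(cos(3t)·(0,1) + sin(3t)·(-1,-1)), X_2 = e^(t)(sin(3t)·(0,1) - cos(3t)·(-1,-1)).
General solution: C_1X_1 + C_2X_2.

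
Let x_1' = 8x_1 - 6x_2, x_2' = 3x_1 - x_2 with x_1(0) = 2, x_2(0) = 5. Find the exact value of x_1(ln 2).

-160

A = [[8,-6],[3,-1]]; eigenvalues λ = 2, 5.
Eigenvectors: (1,1) for λ=2, (2,1) for λ=5.
From the initial condition, c_1 = 8, c_2 = -3.
x_1(ln 2) = (8)(2^2)(1) + (-3)(2^5)(2) = -160.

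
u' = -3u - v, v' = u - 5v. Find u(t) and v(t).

u(t) = C_1e^(-4t) + C_2te^(-4t), v(t) = C_1e^(-4t) + C_2te^(-4t) - C_2e^(-4t)

Coefficient matrix A = [[-3, -1], [1, -5]].
Characteristic polynomial det(A - λI) = λ^2 + 8λ + 16 = 0.
Single eigenvalue λ = -4 with algebraic multiplicity 2.
Eigenvector v = (1,1); generalized eigenvector w with (A-λI)w=v is (0,-1).
General solution: e^(-4t)[C_1·v + C_2·(t·v + w)].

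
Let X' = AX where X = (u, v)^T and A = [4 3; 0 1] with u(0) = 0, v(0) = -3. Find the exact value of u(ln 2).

-42

A = [[4,3],[0,1]]; eigenvalues λ = 1, 4.
Eigenvectors: (1,-1) for λ=1, (1,0) for λ=4.
From the initial condition, c_1 = 3, c_2 = -3.
u(ln 2) = (3)(2^1)(1) + (-3)(2^4)(1) = -42.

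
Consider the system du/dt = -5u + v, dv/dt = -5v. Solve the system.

Coefficient matrix A = [[-5, 1], [0, -5]].
Characteristic polynomial det(A - λI) = λ^2 + 10λ + 25 = 0.
Single eigenvalue λ = -5 with algebraic multiplicity 2.
Eigenvector v = (-1,0); generalized eigenvector w with (A-λI)w=v is (1,-1).
General solution: e^(-5t)[K_1·v + K_2·(t·v + w)].

u(t) = -K_1e^(-5t) - K_2te^(-5t) + K_2e^(-5t), v(t) = -K_2e^(-5t)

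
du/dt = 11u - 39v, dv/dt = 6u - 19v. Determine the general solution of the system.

u(t) = -2c_1e^(-4t)sin(3t) - 3c_1e^(-4t)cos(3t) - 3c_2e^(-4t)sin(3t) + 2c_2e^(-4t)cos(3t), v(t) = -c_1e^(-4t)sin(3t) - c_1e^(-4t)cos(3t) - c_2e^(-4t)sin(3t) + c_2e^(-4t)cos(3t)

Coefficient matrix A = [[11, -39], [6, -19]].
Characteristic polynomial det(A - λI) = λ^2 + 8λ + 25 = 0.
Eigenvalues λ = -4 ± 3i (complex conjugate pair).
For λ=-4+3i: an eigenvector is (-3,-1) - i(-2,-1) = (-3 + 2i, -1 + i).
A real fundamental pair from Re and Im of e^((-4+3i)t)v: X_1 = e^(-4t)(cos(3t)·(-3,-1) + sin(3t)·(-2,-1)), X_2 = e^(-4t)(sin(3t)·(-3,-1) - cos(3t)·(-2,-1)).
General solution: c_1X_1 + c_2X_2.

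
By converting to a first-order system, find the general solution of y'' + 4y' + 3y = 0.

Let x_1 = y, x_2 = y'. Then x_1' = x_2 and x_2' = -3x_1 - 4x_2.
A = [[0,1],[-3,-4]]; det(A-λI) = λ^2 + 4λ + 3.
Eigenvalues λ = -1, -3 with eigenvectors (1,-1), (1,-3).

y(t) = C_1e^(-t) + C_2e^(-3t)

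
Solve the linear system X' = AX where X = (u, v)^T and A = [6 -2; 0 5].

Coefficient matrix A = [[6, -2], [0, 5]].
Characteristic polynomial det(A - λI) = λ^2 - 11λ + 30 = 0.
Eigenvalues λ = 5, 6.
For λ=5: (A-λI) row 1 is [1, -2], so an eigenvector is (2, 1).
For λ=6: (A-λI) row 1 is [0, -2], so an eigenvector is (1, 0).
General solution: K_1e^(5t)(2,1) + K_2e^(6t)(1,0).

u(t) = 2K_1e^(5t) + K_2e^(6t), v(t) = K_1e^(5t)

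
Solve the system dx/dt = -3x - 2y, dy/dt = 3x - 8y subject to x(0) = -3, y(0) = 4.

Coefficient matrix A = [[-3, -2], [3, -8]].
Characteristic polynomial det(A - λI) = λ^2 + 11λ + 30 = 0.
Eigenvalues λ = -6, -5.
For λ=-6: (A-λI) row 1 is [3, -2], so an eigenvector is (-2, -3).
For λ=-5: (A-λI) row 1 is [2, -2], so an eigenvector is (1, 1).
General solution: C_1e^(-6t)(-2,-3) + C_2e^(-5t)(1,1).
Applying x(0)=-3, y(0)=4 gives C_1=-7, C_2=-17.

x(t) = -17e^(-5t) + 14e^(-6t), y(t) = -17e^(-5t) + 21e^(-6t)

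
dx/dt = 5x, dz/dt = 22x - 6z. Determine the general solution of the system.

Coefficient matrix A = [[5, 0], [22, -6]].
Characteristic polynomial det(A - λI) = λ^2 + λ - 30 = 0.
Eigenvalues λ = 5, -6.
For λ=5: (A-λI) row 2 is [22, -11], so an eigenvector is (-1, -2).
For λ=-6: (A-λI) row 1 is [11, 0], so an eigenvector is (0, 1).
General solution: C_1e^(5t)(-1,-2) + C_2e^(-6t)(0,1).

x(t) = -C_1e^(5t), z(t) = -2C_1e^(5t) + C_2e^(-6t)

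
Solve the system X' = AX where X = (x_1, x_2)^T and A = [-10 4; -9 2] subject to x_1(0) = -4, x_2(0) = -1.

x_1(t) = 20te^(-4t) - 4e^(-4t), x_2(t) = 30te^(-4t) - e^(-4t)

Coefficient matrix A = [[-10, 4], [-9, 2]].
Characteristic polynomial det(A - λI) = λ^2 + 8λ + 16 = 0.
Single eigenvalue λ = -4 with algebraic multiplicity 2.
Eigenvector v = (-2,-3); generalized eigenvector w with (A-λI)w=v is (-1,-2).
General solution: e^(-4t)[K_1·v + K_2·(t·v + w)].
Applying x_1(0)=-4, x_2(0)=-1 gives K_1=7, K_2=-10.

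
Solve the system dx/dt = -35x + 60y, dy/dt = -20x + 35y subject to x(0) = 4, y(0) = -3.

x(t) = -30e^(5t) + 34e^(-5t), y(t) = -20e^(5t) + 17e^(-5t)

Coefficient matrix A = [[-35, 60], [-20, 35]].
Characteristic polynomial det(A - λI) = λ^2 - 25 = 0.
Eigenvalues λ = 5, -5.
For λ=5: (A-λI) row 1 is [-40, 60], so an eigenvector is (-3, -2).
For λ=-5: (A-λI) row 1 is [-30, 60], so an eigenvector is (2, 1).
General solution: C_1e^(5t)(-3,-2) + C_2e^(-5t)(2,1).
Applying x(0)=4, y(0)=-3 gives C_1=10, C_2=17.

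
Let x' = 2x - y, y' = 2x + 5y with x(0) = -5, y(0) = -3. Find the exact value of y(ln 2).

-152

A = [[2,-1],[2,5]]; eigenvalues λ = 3, 4.
Eigenvectors: (1,-1) for λ=3, (1,-2) for λ=4.
From the initial condition, c_1 = -13, c_2 = 8.
y(ln 2) = (-13)(2^3)(-1) + (8)(2^4)(-2) = -152.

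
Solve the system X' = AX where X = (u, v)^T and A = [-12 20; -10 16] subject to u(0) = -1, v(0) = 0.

Coefficient matrix A = [[-12, 20], [-10, 16]].
Characteristic polynomial det(A - λI) = λ^2 - 4λ + 8 = 0.
Eigenvalues λ = 2 ± 2i (complex conjugate pair).
For λ=2+2i: an eigenvector is (-3,-2) - i(1,1) = (-3 - i, -2 - i).
A real fundamental pair from Re and Im of e^((2+2i)t)v: X_1 = e^(2t)(cos(2t)·(-3,-2) + sin(2t)·(1,1)), X_2 = e^(2t)(sin(2t)·(-3,-2) - cos(2t)·(1,1)).
General solution: c_1X_1 + c_2X_2.
Applying u(0)=-1, v(0)=0 gives c_1=1, c_2=-2.

u(t) = 7e^(2t)sin(2t) - e^(2t)cos(2t), v(t) = 5e^(2t)sin(2t)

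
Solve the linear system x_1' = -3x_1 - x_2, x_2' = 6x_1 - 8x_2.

x_1(t) = c_1e^(-5t) - c_2e^(-6t), x_2(t) = 2c_1e^(-5t) - 3c_2e^(-6t)

Coefficient matrix A = [[-3, -1], [6, -8]].
Characteristic polynomial det(A - λI) = λ^2 + 11λ + 30 = 0.
Eigenvalues λ = -5, -6.
For λ=-5: (A-λI) row 1 is [2, -1], so an eigenvector is (1, 2).
For λ=-6: (A-λI) row 1 is [3, -1], so an eigenvector is (-1, -3).
General solution: c_1e^(-5t)(1,2) + c_2e^(-6t)(-1,-3).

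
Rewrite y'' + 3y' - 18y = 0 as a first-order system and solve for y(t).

Let x_1 = y, x_2 = y'. Then x_1' = x_2 and x_2' = 18x_1 - 3x_2.
A = [[0,1],[18,-3]]; det(A-λI) = λ^2 + 3λ - 18.
Eigenvalues λ = -6, 3 with eigenvectors (1,-6), (1,3).

y(t) = K_1e^(-6t) + K_2e^(3t)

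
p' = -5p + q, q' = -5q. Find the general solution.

p(t) = c_1e^(-5t) + c_2te^(-5t) + 3c_2e^(-5t), q(t) = c_2e^(-5t)

Coefficient matrix A = [[-5, 1], [0, -5]].
Characteristic polynomial det(A - λI) = λ^2 + 10λ + 25 = 0.
Single eigenvalue λ = -5 with algebraic multiplicity 2.
Eigenvector v = (1,0); generalized eigenvector w with (A-λI)w=v is (3,1).
General solution: e^(-5t)[c_1·v + c_2·(t·v + w)].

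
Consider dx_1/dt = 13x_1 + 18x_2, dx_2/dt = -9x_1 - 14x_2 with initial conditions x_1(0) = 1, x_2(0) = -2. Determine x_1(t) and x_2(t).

Coefficient matrix A = [[13, 18], [-9, -14]].
Characteristic polynomial det(A - λI) = λ^2 + λ - 20 = 0.
Eigenvalues λ = -5, 4.
For λ=-5: (A-λI) row 1 is [18, 18], so an eigenvector is (-1, 1).
For λ=4: (A-λI) row 1 is [9, 18], so an eigenvector is (2, -1).
General solution: K_1e^(-5t)(-1,1) + K_2e^(4t)(2,-1).
Applying x_1(0)=1, x_2(0)=-2 gives K_1=-3, K_2=-1.

x_1(t) = -2e^(4t) + 3e^(-5t), x_2(t) = e^(4t) - 3e^(-5t)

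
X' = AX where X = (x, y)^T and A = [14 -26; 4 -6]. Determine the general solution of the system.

x(t) = -3c_1e^(4t)sin(2t) + 2c_1e^(4t)cos(2t) + 2c_2e^(4t)sin(2t) + 3c_2e^(4t)cos(2t), y(t) = -c_1e^(4t)sin(2t) + c_1e^(4t)cos(2t) + c_2e^(4t)sin(2t) + c_2e^(4t)cos(2t)

Coefficient matrix A = [[14, -26], [4, -6]].
Characteristic polynomial det(A - λI) = λ^2 - 8λ + 20 = 0.
Eigenvalues λ = 4 ± 2i (complex conjugate pair).
For λ=4+2i: an eigenvector is (2,1) - i(-3,-1) = (2 + 3i, 1 + i).
A real fundamental pair from Re and Im of e^((4+2i)t)v: X_1 = e^(4t)(cos(2t)·(2,1) + sin(2t)·(-3,-1)), X_2 = e^(4t)(sin(2t)·(2,1) - cos(2t)·(-3,-1)).
General solution: c_1X_1 + c_2X_2.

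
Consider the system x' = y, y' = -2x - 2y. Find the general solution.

Coefficient matrix A = [[0, 1], [-2, -2]].
Characteristic polynomial det(A - λI) = λ^2 + 2λ + 2 = 0.
Eigenvalues λ = -1 ± i (complex conjugate pair).
For λ=-1+i: an eigenvector is (-1,1) - i(0,1) = (-1, 1 - i).
A real fundamental pair from Re and Im of e^((-1+i)t)v: X_1 = e^(-t)(cos(t)·(-1,1) + sin(t)·(0,1)), X_2 = e^(-t)(sin(t)·(-1,1) - cos(t)·(0,1)).
General solution: K_1X_1 + K_2X_2.

x(t) = -K_1e^(-t)cos(t) - K_2e^(-t)sin(t), y(t) = K_1e^(-t)sin(t) + K_1e^(-t)cos(t) + K_2e^(-t)sin(t) - K_2e^(-t)cos(t)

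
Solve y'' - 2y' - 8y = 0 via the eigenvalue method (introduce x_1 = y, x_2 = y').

Let x_1 = y, x_2 = y'. Then x_1' = x_2 and x_2' = 8x_1 + 2x_2.
A = [[0,1],[8,2]]; det(A-λI) = λ^2 - 2λ - 8.
Eigenvalues λ = -2, 4 with eigenvectors (1,-2), (1,4).

y(t) = c_1e^(-2t) + c_2e^(4t)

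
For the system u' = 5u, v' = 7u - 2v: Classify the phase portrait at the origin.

saddle

A = [[5,0],[7,-2]]; det(A-λI) = λ^2 - 3λ - 10.
λ = -2, 5: opposite signs.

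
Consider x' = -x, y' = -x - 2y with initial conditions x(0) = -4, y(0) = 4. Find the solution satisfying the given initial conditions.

Coefficient matrix A = [[-1, 0], [-1, -2]].
Characteristic polynomial det(A - λI) = λ^2 + 3λ + 2 = 0.
Eigenvalues λ = -2, -1.
For λ=-2: (A-λI) row 1 is [1, 0], so an eigenvector is (0, -1).
For λ=-1: (A-λI) row 2 is [-1, -1], so an eigenvector is (-1, 1).
General solution: c_1e^(-2t)(0,-1) + c_2e^(-t)(-1,1).
Applying x(0)=-4, y(0)=4 gives c_1=0, c_2=4.

x(t) = -4e^(-t), y(t) = 4e^(-t)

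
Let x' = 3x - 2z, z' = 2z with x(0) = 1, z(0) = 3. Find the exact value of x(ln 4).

A = [[3,-2],[0,2]]; eigenvalues λ = 3, 2.
Eigenvectors: (1,0) for λ=3, (2,1) for λ=2.
From the initial condition, c_1 = -5, c_2 = 3.
x(ln 4) = (-5)(4^3)(1) + (3)(4^2)(2) = -224.

-224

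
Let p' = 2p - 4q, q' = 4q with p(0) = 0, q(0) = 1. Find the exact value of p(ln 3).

-144

A = [[2,-4],[0,4]]; eigenvalues λ = 4, 2.
Eigenvectors: (-2,1) for λ=4, (1,0) for λ=2.
From the initial condition, c_1 = 1, c_2 = 2.
p(ln 3) = (1)(3^4)(-2) + (2)(3^2)(1) = -144.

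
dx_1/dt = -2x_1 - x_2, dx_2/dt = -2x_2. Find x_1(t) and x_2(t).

Coefficient matrix A = [[-2, -1], [0, -2]].
Characteristic polynomial det(A - λI) = λ^2 + 4λ + 4 = 0.
Single eigenvalue λ = -2 with algebraic multiplicity 2.
Eigenvector v = (-1,0); generalized eigenvector w with (A-λI)w=v is (1,1).
General solution: e^(-2t)[C_1·v + C_2·(t·v + w)].

x_1(t) = -C_1e^(-2t) - C_2te^(-2t) + C_2e^(-2t), x_2(t) = C_2e^(-2t)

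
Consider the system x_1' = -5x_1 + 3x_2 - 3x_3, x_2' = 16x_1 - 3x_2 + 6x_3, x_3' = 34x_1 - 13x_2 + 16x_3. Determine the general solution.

Coefficient matrix A = [[-5, 3, -3], [16, -3, 6], [34, -13, 16]].
det(A - λI) = 0 gives eigenvalues λ = 4, 3, 1.
For λ=4: eigenvector (1,-2,-5).
For λ=3: eigenvector (0,1,1).
For λ=1: eigenvector (1,-2,-4).
General solution: C_1e^(4t)(1,-2,-5) + C_2e^(3t)(0,1,1) + C_3e^(t)(1,-2,-4).

x_1(t) = C_1e^(4t) + C_3e^(t), x_2(t) = -2C_1e^(4t) + C_2e^(3t) - 2C_3e^(t), x_3(t) = -5C_1e^(4t) + C_2e^(3t) - 4C_3e^(t)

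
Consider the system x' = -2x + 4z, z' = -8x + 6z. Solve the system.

x(t) = -K_1e^(2t)cos(4t) - K_2e^(2t)sin(4t), z(t) = K_1e^(2t)sin(4t) - K_1e^(2t)cos(4t) - K_2e^(2t)sin(4t) - K_2e^(2t)cos(4t)

Coefficient matrix A = [[-2, 4], [-8, 6]].
Characteristic polynomial det(A - λI) = λ^2 - 4λ + 20 = 0.
Eigenvalues λ = 2 ± 4i (complex conjugate pair).
For λ=2+4i: an eigenvector is (-1,-1) - i(0,1) = (-1, -1 - i).
A real fundamental pair from Re and Im of e^((2+4i)t)v: X_1 = e^(2t)(cos(4t)·(-1,-1) + sin(4t)·(0,1)), X_2 = e^(2t)(sin(4t)·(-1,-1) - cos(4t)·(0,1)).
General solution: K_1X_1 + K_2X_2.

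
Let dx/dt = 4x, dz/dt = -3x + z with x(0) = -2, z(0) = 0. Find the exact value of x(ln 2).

A = [[4,0],[-3,1]]; eigenvalues λ = 4, 1.
Eigenvectors: (1,-1) for λ=4, (0,-1) for λ=1.
From the initial condition, c_1 = -2, c_2 = 2.
x(ln 2) = (-2)(2^4)(1) + (2)(2^1)(0) = -32.

-32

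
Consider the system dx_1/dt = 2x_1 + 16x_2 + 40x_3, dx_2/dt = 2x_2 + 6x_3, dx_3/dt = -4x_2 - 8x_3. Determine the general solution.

Coefficient matrix A = [[2, 16, 40], [0, 2, 6], [0, -4, -8]].
det(A - λI) = 0 gives eigenvalues λ = 2, -2, -4.
For λ=2: eigenvector (1,0,0).
For λ=-2: eigenvector (8,3,-2).
For λ=-4: eigenvector (-4,-1,1).
General solution: c_1e^(2t)(1,0,0) + c_2e^(-2t)(8,3,-2) + c_3e^(-4t)(-4,-1,1).

x_1(t) = c_1e^(2t) + 8c_2e^(-2t) - 4c_3e^(-4t), x_2(t) = 3c_2e^(-2t) - c_3e^(-4t), x_3(t) = -2c_2e^(-2t) + c_3e^(-4t)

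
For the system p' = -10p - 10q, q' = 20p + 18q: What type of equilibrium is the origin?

A = [[-10,-10],[20,18]]; det(A-λI) = λ^2 - 8λ + 20.
λ = 4 ± 2i: positive real part.

unstable spiral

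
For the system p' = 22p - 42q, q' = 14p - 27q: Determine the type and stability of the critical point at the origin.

saddle

A = [[22,-42],[14,-27]]; det(A-λI) = λ^2 + 5λ - 6.
λ = -6, 1: opposite signs.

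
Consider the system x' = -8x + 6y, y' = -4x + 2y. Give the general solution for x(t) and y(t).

x(t) = -3K_1e^(-4t) + K_2e^(-2t), y(t) = -2K_1e^(-4t) + K_2e^(-2t)

Coefficient matrix A = [[-8, 6], [-4, 2]].
Characteristic polynomial det(A - λI) = λ^2 + 6λ + 8 = 0.
Eigenvalues λ = -4, -2.
For λ=-4: (A-λI) row 1 is [-4, 6], so an eigenvector is (-3, -2).
For λ=-2: (A-λI) row 1 is [-6, 6], so an eigenvector is (1, 1).
General solution: K_1e^(-4t)(-3,-2) + K_2e^(-2t)(1,1).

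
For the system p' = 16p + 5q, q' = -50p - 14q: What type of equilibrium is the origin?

unstable spiral

A = [[16,5],[-50,-14]]; det(A-λI) = λ^2 - 2λ + 26.
λ = 1 ± 5i: positive real part.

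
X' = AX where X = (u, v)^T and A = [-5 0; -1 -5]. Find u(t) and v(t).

Coefficient matrix A = [[-5, 0], [-1, -5]].
Characteristic polynomial det(A - λI) = λ^2 + 10λ + 25 = 0.
Single eigenvalue λ = -5 with algebraic multiplicity 2.
Eigenvector v = (0,1); generalized eigenvector w with (A-λI)w=v is (-1,-3).
General solution: e^(-5t)[K_1·v + K_2·(t·v + w)].

u(t) = -K_2e^(-5t), v(t) = K_1e^(-5t) + K_2te^(-5t) - 3K_2e^(-5t)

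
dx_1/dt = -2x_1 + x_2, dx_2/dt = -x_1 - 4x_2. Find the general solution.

Coefficient matrix A = [[-2, 1], [-1, -4]].
Characteristic polynomial det(A - λI) = λ^2 + 6λ + 9 = 0.
Single eigenvalue λ = -3 with algebraic multiplicity 2.
Eigenvector v = (1,-1); generalized eigenvector w with (A-λI)w=v is (-1,2).
General solution: e^(-3t)[C_1·v + C_2·(t·v + w)].

x_1(t) = C_1e^(-3t) + C_2te^(-3t) - C_2e^(-3t), x_2(t) = -C_1e^(-3t) - C_2te^(-3t) + 2C_2e^(-3t)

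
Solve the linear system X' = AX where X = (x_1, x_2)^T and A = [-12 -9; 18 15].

x_1(t) = c_1e^(6t) - c_2e^(-3t), x_2(t) = -2c_1e^(6t) + c_2e^(-3t)

Coefficient matrix A = [[-12, -9], [18, 15]].
Characteristic polynomial det(A - λI) = λ^2 - 3λ - 18 = 0.
Eigenvalues λ = 6, -3.
For λ=6: (A-λI) row 1 is [-18, -9], so an eigenvector is (1, -2).
For λ=-3: (A-λI) row 1 is [-9, -9], so an eigenvector is (-1, 1).
General solution: c_1e^(6t)(1,-2) + c_2e^(-3t)(-1,1).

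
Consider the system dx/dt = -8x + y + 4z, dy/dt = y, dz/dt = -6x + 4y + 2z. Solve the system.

Coefficient matrix A = [[-8, 1, 4], [0, 1, 0], [-6, 4, 2]].
det(A - λI) = 0 gives eigenvalues λ = -2, 1, -4.
For λ=-2: eigenvector (-2,0,-3).
For λ=1: eigenvector (1,1,2).
For λ=-4: eigenvector (-1,0,-1).
General solution: c_1e^(-2t)(-2,0,-3) + c_2e^(t)(1,1,2) + c_3e^(-4t)(-1,0,-1).

x(t) = -2c_1e^(-2t) + c_2e^(t) - c_3e^(-4t), y(t) = c_2e^(t), z(t) = -3c_1e^(-2t) + 2c_2e^(t) - c_3e^(-4t)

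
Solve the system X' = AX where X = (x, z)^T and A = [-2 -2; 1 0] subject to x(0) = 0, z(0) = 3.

Coefficient matrix A = [[-2, -2], [1, 0]].
Characteristic polynomial det(A - λI) = λ^2 + 2λ + 2 = 0.
Eigenvalues λ = -1 ± i (complex conjugate pair).
For λ=-1+i: an eigenvector is (-1,0) - i(1,-1) = (-1 - i, 0 + i).
A real fundamental pair from Re and Im of e^((-1+i)t)v: X_1 = e^(-t)(cos(t)·(-1,0) + sin(t)·(1,-1)), X_2 = e^(-t)(sin(t)·(-1,0) - cos(t)·(1,-1)).
General solution: C_1X_1 + C_2X_2.
Applying x(0)=0, z(0)=3 gives C_1=-3, C_2=3.

x(t) = -6e^(-t)sin(t), z(t) = 3e^(-t)sin(t) + 3e^(-t)cos(t)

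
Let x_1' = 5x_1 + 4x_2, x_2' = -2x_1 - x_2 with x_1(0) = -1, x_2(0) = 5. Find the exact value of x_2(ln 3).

-81

A = [[5,4],[-2,-1]]; eigenvalues λ = 1, 3.
Eigenvectors: (-1,1) for λ=1, (-2,1) for λ=3.
From the initial condition, c_1 = 9, c_2 = -4.
x_2(ln 3) = (9)(3^1)(1) + (-4)(3^3)(1) = -81.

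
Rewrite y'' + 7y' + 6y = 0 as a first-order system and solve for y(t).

Let x_1 = y, x_2 = y'. Then x_1' = x_2 and x_2' = -6x_1 - 7x_2.
A = [[0,1],[-6,-7]]; det(A-λI) = λ^2 + 7λ + 6.
Eigenvalues λ = -6, -1 with eigenvectors (1,-6), (1,-1).

y(t) = K_1e^(-6t) + K_2e^(-t)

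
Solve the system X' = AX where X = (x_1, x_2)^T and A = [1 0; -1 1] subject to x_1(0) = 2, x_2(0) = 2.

x_1(t) = 2e^(t), x_2(t) = -2te^(t) + 2e^(t)

Coefficient matrix A = [[1, 0], [-1, 1]].
Characteristic polynomial det(A - λI) = λ^2 - 2λ + 1 = 0.
Single eigenvalue λ = 1 with algebraic multiplicity 2.
Eigenvector v = (0,-1); generalized eigenvector w with (A-λI)w=v is (1,-2).
General solution: e^(t)[c_1·v + c_2·(t·v + w)].
Applying x_1(0)=2, x_2(0)=2 gives c_1=-6, c_2=2.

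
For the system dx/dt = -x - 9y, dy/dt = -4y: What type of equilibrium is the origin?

stable node

A = [[-1,-9],[0,-4]]; det(A-λI) = λ^2 + 5λ + 4.
λ = -1, -4: both negative.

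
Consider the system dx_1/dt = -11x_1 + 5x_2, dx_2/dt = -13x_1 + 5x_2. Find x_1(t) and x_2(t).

x_1(t) = -2C_1e^(-3t)sin(t) - C_1e^(-3t)cos(t) - C_2e^(-3t)sin(t) + 2C_2e^(-3t)cos(t), x_2(t) = -3C_1e^(-3t)sin(t) - 2C_1e^(-3t)cos(t) - 2C_2e^(-3t)sin(t) + 3C_2e^(-3t)cos(t)

Coefficient matrix A = [[-11, 5], [-13, 5]].
Characteristic polynomial det(A - λI) = λ^2 + 6λ + 10 = 0.
Eigenvalues λ = -3 ± i (complex conjugate pair).
For λ=-3+i: an eigenvector is (-1,-2) - i(-2,-3) = (-1 + 2i, -2 + 3i).
A real fundamental pair from Re and Im of e^((-3+i)t)v: X_1 = e^(-3t)(cos(t)·(-1,-2) + sin(t)·(-2,-3)), X_2 = e^(-3t)(sin(t)·(-1,-2) - cos(t)·(-2,-3)).
General solution: C_1X_1 + C_2X_2.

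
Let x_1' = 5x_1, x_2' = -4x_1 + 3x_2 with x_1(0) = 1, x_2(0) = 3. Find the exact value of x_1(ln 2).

A = [[5,0],[-4,3]]; eigenvalues λ = 3, 5.
Eigenvectors: (0,1) for λ=3, (-1,2) for λ=5.
From the initial condition, c_1 = 5, c_2 = -1.
x_1(ln 2) = (5)(2^3)(0) + (-1)(2^5)(-1) = 32.

32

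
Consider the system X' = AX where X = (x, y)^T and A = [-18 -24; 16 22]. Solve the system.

Coefficient matrix A = [[-18, -24], [16, 22]].
Characteristic polynomial det(A - λI) = λ^2 - 4λ - 12 = 0.
Eigenvalues λ = -2, 6.
For λ=-2: (A-λI) row 1 is [-16, -24], so an eigenvector is (-3, 2).
For λ=6: (A-λI) row 1 is [-24, -24], so an eigenvector is (1, -1).
General solution: c_1e^(-2t)(-3,2) + c_2e^(6t)(1,-1).

x(t) = -3c_1e^(-2t) + c_2e^(6t), y(t) = 2c_1e^(-2t) - c_2e^(6t)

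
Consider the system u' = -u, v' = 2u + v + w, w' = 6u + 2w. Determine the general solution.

Coefficient matrix A = [[-1, 0, 0], [2, 1, 1], [6, 0, 2]].
det(A - λI) = 0 gives eigenvalues λ = -1, 2, 1.
For λ=-1: eigenvector (1,0,-2).
For λ=2: eigenvector (0,1,1).
For λ=1: eigenvector (0,-1,0).
General solution: K_1e^(-t)(1,0,-2) + K_2e^(2t)(0,1,1) + K_3e^(t)(0,-1,0).

u(t) = K_1e^(-t), v(t) = K_2e^(2t) - K_3e^(t), w(t) = -2K_1e^(-t) + K_2e^(2t)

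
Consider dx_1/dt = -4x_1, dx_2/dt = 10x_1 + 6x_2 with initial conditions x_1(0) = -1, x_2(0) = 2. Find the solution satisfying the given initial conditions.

x_1(t) = -e^(-4t), x_2(t) = e^(6t) + e^(-4t)

Coefficient matrix A = [[-4, 0], [10, 6]].
Characteristic polynomial det(A - λI) = λ^2 - 2λ - 24 = 0.
Eigenvalues λ = -4, 6.
For λ=-4: (A-λI) row 2 is [10, 10], so an eigenvector is (1, -1).
For λ=6: (A-λI) row 1 is [-10, 0], so an eigenvector is (0, -1).
General solution: c_1e^(-4t)(1,-1) + c_2e^(6t)(0,-1).
Applying x_1(0)=-1, x_2(0)=2 gives c_1=-1, c_2=-1.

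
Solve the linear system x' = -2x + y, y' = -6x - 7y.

x(t) = C_1e^(-4t) + C_2e^(-5t), y(t) = -2C_1e^(-4t) - 3C_2e^(-5t)

Coefficient matrix A = [[-2, 1], [-6, -7]].
Characteristic polynomial det(A - λI) = λ^2 + 9λ + 20 = 0.
Eigenvalues λ = -4, -5.
For λ=-4: (A-λI) row 1 is [2, 1], so an eigenvector is (1, -2).
For λ=-5: (A-λI) row 1 is [3, 1], so an eigenvector is (1, -3).
General solution: C_1e^(-4t)(1,-2) + C_2e^(-5t)(1,-3).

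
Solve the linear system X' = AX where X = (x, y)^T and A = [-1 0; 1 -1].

Coefficient matrix A = [[-1, 0], [1, -1]].
Characteristic polynomial det(A - λI) = λ^2 + 2λ + 1 = 0.
Single eigenvalue λ = -1 with algebraic multiplicity 2.
Eigenvector v = (0,-1); generalized eigenvector w with (A-λI)w=v is (-1,3).
General solution: e^(-t)[c_1·v + c_2·(t·v + w)].

x(t) = -c_2e^(-t), y(t) = -c_1e^(-t) - c_2te^(-t) + 3c_2e^(-t)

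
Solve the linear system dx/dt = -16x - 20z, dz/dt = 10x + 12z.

Coefficient matrix A = [[-16, -20], [10, 12]].
Characteristic polynomial det(A - λI) = λ^2 + 4λ + 8 = 0.
Eigenvalues λ = -2 ± 2i (complex conjugate pair).
For λ=-2+2i: an eigenvector is (3,-2) - i(-1,1) = (3 + i, -2 - i).
A real fundamental pair from Re and Im of e^((-2+2i)t)v: X_1 = e^(-2t)(cos(2t)·(3,-2) + sin(2t)·(-1,1)), X_2 = e^(-2t)(sin(2t)·(3,-2) - cos(2t)·(-1,1)).
General solution: c_1X_1 + c_2X_2.

x(t) = -c_1e^(-2t)sin(2t) + 3c_1e^(-2t)cos(2t) + 3c_2e^(-2t)sin(2t) + c_2e^(-2t)cos(2t), z(t) = c_1e^(-2t)sin(2t) - 2c_1e^(-2t)cos(2t) - 2c_2e^(-2t)sin(2t) - c_2e^(-2t)cos(2t)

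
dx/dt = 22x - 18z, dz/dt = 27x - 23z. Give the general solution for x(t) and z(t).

x(t) = K_1e^(4t) + 2K_2e^(-5t), z(t) = K_1e^(4t) + 3K_2e^(-5t)

Coefficient matrix A = [[22, -18], [27, -23]].
Characteristic polynomial det(A - λI) = λ^2 + λ - 20 = 0.
Eigenvalues λ = 4, -5.
For λ=4: (A-λI) row 1 is [18, -18], so an eigenvector is (1, 1).
For λ=-5: (A-λI) row 1 is [27, -18], so an eigenvector is (2, 3).
General solution: K_1e^(4t)(1,1) + K_2e^(-5t)(2,3).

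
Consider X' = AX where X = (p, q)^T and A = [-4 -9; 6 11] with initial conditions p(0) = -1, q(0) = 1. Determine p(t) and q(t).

p(t) = -e^(5t), q(t) = e^(5t)

Coefficient matrix A = [[-4, -9], [6, 11]].
Characteristic polynomial det(A - λI) = λ^2 - 7λ + 10 = 0.
Eigenvalues λ = 2, 5.
For λ=2: (A-λI) row 1 is [-6, -9], so an eigenvector is (-3, 2).
For λ=5: (A-λI) row 1 is [-9, -9], so an eigenvector is (1, -1).
General solution: C_1e^(2t)(-3,2) + C_2e^(5t)(1,-1).
Applying p(0)=-1, q(0)=1 gives C_1=0, C_2=-1.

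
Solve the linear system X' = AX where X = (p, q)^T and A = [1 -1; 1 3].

Coefficient matrix A = [[1, -1], [1, 3]].
Characteristic polynomial det(A - λI) = λ^2 - 4λ + 4 = 0.
Single eigenvalue λ = 2 with algebraic multiplicity 2.
Eigenvector v = (1,-1); generalized eigenvector w with (A-λI)w=v is (2,-3).
General solution: e^(2t)[C_1·v + C_2·(t·v + w)].

p(t) = C_1e^(2t) + C_2te^(2t) + 2C_2e^(2t), q(t) = -C_1e^(2t) - C_2te^(2t) - 3C_2e^(2t)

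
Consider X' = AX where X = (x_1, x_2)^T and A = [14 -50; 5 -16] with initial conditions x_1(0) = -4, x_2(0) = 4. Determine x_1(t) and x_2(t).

x_1(t) = -52e^(-t)sin(5t) - 4e^(-t)cos(5t), x_2(t) = -16e^(-t)sin(5t) + 4e^(-t)cos(5t)

Coefficient matrix A = [[14, -50], [5, -16]].
Characteristic polynomial det(A - λI) = λ^2 + 2λ + 26 = 0.
Eigenvalues λ = -1 ± 5i (complex conjugate pair).
For λ=-1+5i: an eigenvector is (-3,-1) - i(1,0) = (-3 - i, -1).
A real fundamental pair from Re and Im of e^((-1+5i)t)v: X_1 = e^(-t)(cos(5t)·(-3,-1) + sin(5t)·(1,0)), X_2 = e^(-t)(sin(5t)·(-3,-1) - cos(5t)·(1,0)).
General solution: K_1X_1 + K_2X_2.
Applying x_1(0)=-4, x_2(0)=4 gives K_1=-4, K_2=16.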